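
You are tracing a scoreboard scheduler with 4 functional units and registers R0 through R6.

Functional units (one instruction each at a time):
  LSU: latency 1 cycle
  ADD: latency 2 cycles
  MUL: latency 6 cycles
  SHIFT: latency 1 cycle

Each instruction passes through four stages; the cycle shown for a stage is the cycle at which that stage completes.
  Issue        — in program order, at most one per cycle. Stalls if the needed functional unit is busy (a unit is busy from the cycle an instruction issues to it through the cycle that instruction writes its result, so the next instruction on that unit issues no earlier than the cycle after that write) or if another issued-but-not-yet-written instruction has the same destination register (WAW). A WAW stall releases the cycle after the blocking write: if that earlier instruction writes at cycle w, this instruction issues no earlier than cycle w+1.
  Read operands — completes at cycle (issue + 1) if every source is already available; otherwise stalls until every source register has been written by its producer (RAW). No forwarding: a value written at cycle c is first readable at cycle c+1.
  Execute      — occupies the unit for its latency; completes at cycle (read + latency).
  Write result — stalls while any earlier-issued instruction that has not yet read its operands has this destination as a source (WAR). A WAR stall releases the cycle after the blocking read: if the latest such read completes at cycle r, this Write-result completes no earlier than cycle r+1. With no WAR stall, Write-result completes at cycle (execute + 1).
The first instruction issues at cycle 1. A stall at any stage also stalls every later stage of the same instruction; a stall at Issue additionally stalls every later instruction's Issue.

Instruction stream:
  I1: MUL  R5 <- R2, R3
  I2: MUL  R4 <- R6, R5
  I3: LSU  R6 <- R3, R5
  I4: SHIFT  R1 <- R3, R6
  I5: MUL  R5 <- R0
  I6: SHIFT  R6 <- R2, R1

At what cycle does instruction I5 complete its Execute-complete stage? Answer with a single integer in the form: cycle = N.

  I1 | 1 | 2 | 8 | 9
  I2 | 10 | 11 | 17 | 18   struct: MUL busy until I1 writes@9
  I3 | 11 | 12 | 13 | 14
  I4 | 12 | 15 | 16 | 17   RAW R6: wait I3 write@14
  I5 | 19 | 20 | 26 | 27   struct: MUL busy until I2 writes@18
  I6 | 20 | 21 | 22 | 23

cycle = 26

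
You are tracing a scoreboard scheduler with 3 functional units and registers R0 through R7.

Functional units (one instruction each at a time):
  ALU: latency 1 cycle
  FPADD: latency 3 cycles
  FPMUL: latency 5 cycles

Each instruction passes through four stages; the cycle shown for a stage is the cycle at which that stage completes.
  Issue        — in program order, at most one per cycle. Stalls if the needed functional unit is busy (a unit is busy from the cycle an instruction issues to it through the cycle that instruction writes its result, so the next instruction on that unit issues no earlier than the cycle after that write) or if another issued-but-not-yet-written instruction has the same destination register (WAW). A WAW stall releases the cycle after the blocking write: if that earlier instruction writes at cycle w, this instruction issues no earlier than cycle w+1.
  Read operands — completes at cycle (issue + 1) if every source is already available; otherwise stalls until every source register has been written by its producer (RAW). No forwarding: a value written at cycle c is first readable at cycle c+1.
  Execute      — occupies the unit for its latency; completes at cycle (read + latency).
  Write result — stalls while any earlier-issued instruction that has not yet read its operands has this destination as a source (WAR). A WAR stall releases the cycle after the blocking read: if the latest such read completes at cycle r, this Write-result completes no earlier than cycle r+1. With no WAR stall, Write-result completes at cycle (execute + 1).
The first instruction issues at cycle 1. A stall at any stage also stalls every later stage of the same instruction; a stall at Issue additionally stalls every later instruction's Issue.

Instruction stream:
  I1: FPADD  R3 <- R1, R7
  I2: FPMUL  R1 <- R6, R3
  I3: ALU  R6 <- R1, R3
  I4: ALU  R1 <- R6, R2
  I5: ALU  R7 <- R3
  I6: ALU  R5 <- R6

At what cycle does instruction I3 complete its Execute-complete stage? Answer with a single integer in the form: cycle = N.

cycle = 15

  I1 | 1 | 2 | 5 | 6
  I2 | 2 | 7 | 12 | 13   RAW R3: wait I1 write@6
  I3 | 3 | 14 | 15 | 16   RAW R1: wait I2 write@13
  I4 | 17 | 18 | 19 | 20   struct: ALU busy until I3 writes@16
  I5 | 21 | 22 | 23 | 24   struct: ALU busy until I4 writes@20
  I6 | 25 | 26 | 27 | 28   struct: ALU busy until I5 writes@24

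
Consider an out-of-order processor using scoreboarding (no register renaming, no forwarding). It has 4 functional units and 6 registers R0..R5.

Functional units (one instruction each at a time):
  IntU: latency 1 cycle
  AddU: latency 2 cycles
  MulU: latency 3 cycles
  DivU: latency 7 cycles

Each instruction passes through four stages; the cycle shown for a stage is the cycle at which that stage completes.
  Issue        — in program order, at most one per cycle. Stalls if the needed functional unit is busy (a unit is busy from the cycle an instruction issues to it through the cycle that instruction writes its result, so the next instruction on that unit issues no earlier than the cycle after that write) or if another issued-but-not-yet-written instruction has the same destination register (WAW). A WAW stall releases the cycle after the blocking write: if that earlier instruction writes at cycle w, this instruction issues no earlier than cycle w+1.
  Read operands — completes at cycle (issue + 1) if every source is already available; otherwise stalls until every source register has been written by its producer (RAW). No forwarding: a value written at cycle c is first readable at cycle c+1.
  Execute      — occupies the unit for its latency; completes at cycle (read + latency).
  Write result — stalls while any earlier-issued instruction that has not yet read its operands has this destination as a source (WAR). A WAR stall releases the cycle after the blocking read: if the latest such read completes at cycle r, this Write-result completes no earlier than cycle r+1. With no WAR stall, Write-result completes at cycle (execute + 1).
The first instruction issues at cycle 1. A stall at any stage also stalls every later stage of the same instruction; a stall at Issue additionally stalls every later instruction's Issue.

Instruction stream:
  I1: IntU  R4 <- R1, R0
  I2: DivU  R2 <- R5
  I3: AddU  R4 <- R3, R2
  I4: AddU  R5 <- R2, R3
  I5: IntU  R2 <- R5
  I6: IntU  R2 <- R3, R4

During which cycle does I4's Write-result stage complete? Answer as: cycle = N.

  I1 | 1 | 2 | 3 | 4
  I2 | 2 | 3 | 10 | 11
  I3 | 5 | 12 | 14 | 15   WAW R4: wait I1 write@4 · RAW R2: wait I2 write@11
  I4 | 16 | 17 | 19 | 20   struct: AddU busy until I3 writes@15
  I5 | 17 | 21 | 22 | 23   RAW R5: wait I4 write@20
  I6 | 24 | 25 | 26 | 27   struct: IntU busy until I5 writes@23

cycle = 20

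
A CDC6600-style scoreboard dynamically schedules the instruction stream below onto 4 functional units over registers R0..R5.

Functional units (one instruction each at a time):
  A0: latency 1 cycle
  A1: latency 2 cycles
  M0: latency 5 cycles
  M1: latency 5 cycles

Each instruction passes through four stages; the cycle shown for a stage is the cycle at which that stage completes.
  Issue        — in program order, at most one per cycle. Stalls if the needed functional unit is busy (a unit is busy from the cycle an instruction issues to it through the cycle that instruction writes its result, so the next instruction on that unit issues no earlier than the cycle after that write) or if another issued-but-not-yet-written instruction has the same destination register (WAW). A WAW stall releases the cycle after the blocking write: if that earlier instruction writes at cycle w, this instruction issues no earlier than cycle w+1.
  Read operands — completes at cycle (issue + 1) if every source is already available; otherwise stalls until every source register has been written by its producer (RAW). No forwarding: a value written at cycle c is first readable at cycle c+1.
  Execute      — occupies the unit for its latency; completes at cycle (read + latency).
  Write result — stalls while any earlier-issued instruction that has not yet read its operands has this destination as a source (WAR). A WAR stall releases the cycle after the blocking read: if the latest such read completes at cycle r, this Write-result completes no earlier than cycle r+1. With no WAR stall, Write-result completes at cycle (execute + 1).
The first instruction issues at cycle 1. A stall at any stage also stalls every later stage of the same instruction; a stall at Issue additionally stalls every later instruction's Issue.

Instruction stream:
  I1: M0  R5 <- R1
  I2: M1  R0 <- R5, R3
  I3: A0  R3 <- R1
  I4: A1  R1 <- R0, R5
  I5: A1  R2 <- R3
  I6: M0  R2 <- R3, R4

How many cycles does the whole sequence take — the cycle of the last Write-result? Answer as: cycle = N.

I1 -> (1, 2, 7, 8)
I2 -> (2, 9, 14, 15)  // RAW R5: wait I1 write@8
I3 -> (3, 4, 5, 10)  // WAR R3: wait I2 read@9
I4 -> (4, 16, 18, 19)  // RAW R0: wait I2 write@15
I5 -> (20, 21, 23, 24)  // struct: A1 busy until I4 writes@19
I6 -> (25, 26, 31, 32)  // WAW R2: wait I5 write@24

cycle = 32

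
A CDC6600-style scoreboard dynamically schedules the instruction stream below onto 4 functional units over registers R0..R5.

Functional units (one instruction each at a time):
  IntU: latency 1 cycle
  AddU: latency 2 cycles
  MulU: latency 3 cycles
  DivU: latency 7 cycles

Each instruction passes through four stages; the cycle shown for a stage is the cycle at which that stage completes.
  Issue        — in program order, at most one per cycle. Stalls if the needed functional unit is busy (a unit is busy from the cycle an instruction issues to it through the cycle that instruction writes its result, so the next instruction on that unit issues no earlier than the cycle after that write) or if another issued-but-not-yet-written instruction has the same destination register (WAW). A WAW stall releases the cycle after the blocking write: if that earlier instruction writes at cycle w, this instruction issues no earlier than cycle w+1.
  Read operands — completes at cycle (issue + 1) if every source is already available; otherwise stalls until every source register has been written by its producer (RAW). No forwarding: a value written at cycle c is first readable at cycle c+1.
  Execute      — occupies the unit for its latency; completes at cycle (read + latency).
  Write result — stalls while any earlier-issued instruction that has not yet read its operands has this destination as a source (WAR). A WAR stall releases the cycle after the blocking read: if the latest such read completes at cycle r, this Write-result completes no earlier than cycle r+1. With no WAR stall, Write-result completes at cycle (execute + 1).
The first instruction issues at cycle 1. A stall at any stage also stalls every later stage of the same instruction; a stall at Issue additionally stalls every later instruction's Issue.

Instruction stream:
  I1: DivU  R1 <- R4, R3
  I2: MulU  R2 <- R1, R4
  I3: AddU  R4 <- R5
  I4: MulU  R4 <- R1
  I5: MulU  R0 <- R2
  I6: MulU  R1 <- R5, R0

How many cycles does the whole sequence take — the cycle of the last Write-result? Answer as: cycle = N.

cycle = 33

[1] issue I1 (DivU)
[2] I1 read-ops, issue I2 (MulU)
[3] issue I3 (AddU)
[4] I3 read-ops
[6] I3 finished on AddU
[9] I1 finished on DivU
[10] I1→R1
[11] I2 read-ops
[12] I3→R4
[14] I2 finished on MulU
[15] I2→R2
[16] issue I4 (MulU)
[17] I4 read-ops
[20] I4 finished on MulU
[21] I4→R4
[22] issue I5 (MulU)
[23] I5 read-ops
[26] I5 finished on MulU
[27] I5→R0
[28] issue I6 (MulU)
[29] I6 read-ops
[32] I6 finished on MulU
[33] I6→R1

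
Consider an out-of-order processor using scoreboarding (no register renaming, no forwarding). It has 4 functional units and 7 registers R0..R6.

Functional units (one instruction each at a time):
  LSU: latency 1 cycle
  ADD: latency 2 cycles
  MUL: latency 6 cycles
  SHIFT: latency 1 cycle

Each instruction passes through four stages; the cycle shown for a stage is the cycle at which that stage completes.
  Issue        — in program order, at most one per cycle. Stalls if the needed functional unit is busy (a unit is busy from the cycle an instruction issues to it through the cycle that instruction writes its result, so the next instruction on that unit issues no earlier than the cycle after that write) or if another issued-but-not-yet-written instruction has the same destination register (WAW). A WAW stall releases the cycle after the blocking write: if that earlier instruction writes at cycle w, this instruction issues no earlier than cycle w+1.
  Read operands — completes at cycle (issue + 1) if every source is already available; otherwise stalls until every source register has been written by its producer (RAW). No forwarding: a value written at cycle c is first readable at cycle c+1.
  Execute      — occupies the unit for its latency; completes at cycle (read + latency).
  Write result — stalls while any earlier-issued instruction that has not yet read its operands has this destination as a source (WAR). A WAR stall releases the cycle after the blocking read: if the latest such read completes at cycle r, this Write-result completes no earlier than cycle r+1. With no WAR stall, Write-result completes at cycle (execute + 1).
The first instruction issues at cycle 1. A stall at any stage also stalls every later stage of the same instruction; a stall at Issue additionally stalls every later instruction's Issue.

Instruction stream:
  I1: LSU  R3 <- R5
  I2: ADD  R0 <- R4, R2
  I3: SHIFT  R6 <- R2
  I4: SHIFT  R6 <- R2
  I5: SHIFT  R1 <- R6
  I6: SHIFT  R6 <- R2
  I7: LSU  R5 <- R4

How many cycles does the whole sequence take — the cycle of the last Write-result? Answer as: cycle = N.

[1] I1 dispatched to LSU
[2] I1 operands ready, I2 dispatched to ADD
[3] I1 complete, I2 operands ready, I3 dispatched to SHIFT
[4] R3←I1, I3 operands ready
[5] I2 complete, I3 complete
[6] R0←I2, R6←I3
[7] I4 dispatched to SHIFT
[8] I4 operands ready
[9] I4 complete
[10] R6←I4
[11] I5 dispatched to SHIFT
[12] I5 operands ready
[13] I5 complete
[14] R1←I5
[15] I6 dispatched to SHIFT
[16] I6 operands ready, I7 dispatched to LSU
[17] I6 complete, I7 operands ready
[18] R6←I6, I7 complete
[19] R5←I7

cycle = 19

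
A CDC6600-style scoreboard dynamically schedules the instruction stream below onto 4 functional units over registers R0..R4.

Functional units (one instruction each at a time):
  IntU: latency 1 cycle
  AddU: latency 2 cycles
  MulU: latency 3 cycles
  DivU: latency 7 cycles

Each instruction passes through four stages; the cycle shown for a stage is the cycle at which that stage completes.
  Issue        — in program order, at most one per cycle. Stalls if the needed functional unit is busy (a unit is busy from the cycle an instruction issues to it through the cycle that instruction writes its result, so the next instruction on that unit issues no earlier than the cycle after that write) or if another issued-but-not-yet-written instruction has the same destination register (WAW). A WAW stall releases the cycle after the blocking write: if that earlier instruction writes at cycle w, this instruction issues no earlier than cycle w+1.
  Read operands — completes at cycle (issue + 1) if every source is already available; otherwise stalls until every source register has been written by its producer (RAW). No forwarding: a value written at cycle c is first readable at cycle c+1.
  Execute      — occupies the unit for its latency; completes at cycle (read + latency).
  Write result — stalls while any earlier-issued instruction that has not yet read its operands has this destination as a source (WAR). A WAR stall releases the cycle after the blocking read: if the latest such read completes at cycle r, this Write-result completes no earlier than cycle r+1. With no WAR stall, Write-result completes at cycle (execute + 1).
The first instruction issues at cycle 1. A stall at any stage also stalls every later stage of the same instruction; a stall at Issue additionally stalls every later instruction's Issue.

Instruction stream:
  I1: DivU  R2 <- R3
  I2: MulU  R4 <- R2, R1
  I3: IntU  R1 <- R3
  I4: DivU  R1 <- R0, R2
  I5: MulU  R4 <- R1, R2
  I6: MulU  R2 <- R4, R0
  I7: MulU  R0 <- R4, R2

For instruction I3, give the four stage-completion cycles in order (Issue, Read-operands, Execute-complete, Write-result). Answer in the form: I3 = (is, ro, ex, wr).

[I1] 1/2/9/10
[I2] 2/11/14/15  (RAW R2: wait I1 write@10)
[I3] 3/4/5/12  (WAR R1: wait I2 read@11)
[I4] 13/14/21/22  (WAW R1: wait I3 write@12)
[I5] 16/23/26/27  (struct: MulU busy until I2 writes@15; RAW R1: wait I4 write@22)
[I6] 28/29/32/33  (struct: MulU busy until I5 writes@27)
[I7] 34/35/38/39  (struct: MulU busy until I6 writes@33)

I3 = (3, 4, 5, 12)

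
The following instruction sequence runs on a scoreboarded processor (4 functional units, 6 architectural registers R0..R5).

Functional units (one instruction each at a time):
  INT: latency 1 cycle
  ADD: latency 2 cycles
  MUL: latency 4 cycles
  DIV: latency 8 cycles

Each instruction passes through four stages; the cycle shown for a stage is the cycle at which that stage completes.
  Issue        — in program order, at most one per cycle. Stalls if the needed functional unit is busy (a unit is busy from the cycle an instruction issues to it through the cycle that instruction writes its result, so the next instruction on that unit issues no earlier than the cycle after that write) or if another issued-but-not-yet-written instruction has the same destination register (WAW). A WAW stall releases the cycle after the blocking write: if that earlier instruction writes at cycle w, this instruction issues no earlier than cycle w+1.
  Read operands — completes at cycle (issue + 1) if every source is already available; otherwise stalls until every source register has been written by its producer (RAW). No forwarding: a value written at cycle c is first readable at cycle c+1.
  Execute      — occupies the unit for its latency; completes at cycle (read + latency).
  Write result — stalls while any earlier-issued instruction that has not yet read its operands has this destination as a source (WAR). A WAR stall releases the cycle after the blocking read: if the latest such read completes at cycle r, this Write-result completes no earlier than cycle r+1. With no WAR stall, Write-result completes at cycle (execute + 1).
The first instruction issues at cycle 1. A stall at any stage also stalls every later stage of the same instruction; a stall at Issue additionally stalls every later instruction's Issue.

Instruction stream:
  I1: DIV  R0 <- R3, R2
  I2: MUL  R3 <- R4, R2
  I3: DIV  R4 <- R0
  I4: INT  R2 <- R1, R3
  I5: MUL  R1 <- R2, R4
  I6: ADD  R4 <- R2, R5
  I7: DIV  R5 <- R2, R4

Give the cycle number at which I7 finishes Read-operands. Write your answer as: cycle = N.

I1  is:1  ro:2  ex:10  wr:11
I2  is:2  ro:3  ex:7  wr:8
I3  is:12  ro:13  ex:21  wr:22  — struct: DIV busy until I1 writes@11
I4  is:13  ro:14  ex:15  wr:16
I5  is:14  ro:23  ex:27  wr:28  — RAW R4: wait I3 write@22
I6  is:23  ro:24  ex:26  wr:27  — WAW R4: wait I3 write@22
I7  is:24  ro:28  ex:36  wr:37  — RAW R4: wait I6 write@27

cycle = 28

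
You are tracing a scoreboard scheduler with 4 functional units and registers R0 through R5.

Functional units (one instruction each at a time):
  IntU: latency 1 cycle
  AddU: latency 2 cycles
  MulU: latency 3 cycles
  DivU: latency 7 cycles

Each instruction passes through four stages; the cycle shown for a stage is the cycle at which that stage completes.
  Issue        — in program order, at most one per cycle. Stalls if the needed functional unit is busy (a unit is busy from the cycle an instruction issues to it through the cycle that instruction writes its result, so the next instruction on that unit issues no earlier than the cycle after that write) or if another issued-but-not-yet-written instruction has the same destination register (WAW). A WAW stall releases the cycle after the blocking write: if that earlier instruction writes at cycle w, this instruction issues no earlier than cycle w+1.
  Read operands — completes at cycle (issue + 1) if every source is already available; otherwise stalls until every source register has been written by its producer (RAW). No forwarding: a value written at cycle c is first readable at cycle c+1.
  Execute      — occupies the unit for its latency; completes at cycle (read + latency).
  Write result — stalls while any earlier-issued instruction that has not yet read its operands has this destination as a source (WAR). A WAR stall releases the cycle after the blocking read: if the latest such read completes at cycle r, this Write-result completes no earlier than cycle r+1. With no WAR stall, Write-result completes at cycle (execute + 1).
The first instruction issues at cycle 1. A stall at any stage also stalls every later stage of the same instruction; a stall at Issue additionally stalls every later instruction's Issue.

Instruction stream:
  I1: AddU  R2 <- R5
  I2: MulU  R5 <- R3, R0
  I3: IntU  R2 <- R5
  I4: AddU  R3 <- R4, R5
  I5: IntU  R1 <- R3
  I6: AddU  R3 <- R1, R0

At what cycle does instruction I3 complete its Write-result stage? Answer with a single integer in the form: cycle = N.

c1: I1 issues→AddU
c2: I1 reads, I2 issues→MulU
c3: I2 reads
c4: I1 exec-done
c5: I1 writes R2
c6: I2 exec-done, I3 issues→IntU
c7: I2 writes R5, I4 issues→AddU
c8: I3 reads, I4 reads
c9: I3 exec-done
c10: I3 writes R2, I4 exec-done
c11: I4 writes R3, I5 issues→IntU
c12: I5 reads, I6 issues→AddU
c13: I5 exec-done
c14: I5 writes R1
c15: I6 reads
c17: I6 exec-done
c18: I6 writes R3

cycle = 10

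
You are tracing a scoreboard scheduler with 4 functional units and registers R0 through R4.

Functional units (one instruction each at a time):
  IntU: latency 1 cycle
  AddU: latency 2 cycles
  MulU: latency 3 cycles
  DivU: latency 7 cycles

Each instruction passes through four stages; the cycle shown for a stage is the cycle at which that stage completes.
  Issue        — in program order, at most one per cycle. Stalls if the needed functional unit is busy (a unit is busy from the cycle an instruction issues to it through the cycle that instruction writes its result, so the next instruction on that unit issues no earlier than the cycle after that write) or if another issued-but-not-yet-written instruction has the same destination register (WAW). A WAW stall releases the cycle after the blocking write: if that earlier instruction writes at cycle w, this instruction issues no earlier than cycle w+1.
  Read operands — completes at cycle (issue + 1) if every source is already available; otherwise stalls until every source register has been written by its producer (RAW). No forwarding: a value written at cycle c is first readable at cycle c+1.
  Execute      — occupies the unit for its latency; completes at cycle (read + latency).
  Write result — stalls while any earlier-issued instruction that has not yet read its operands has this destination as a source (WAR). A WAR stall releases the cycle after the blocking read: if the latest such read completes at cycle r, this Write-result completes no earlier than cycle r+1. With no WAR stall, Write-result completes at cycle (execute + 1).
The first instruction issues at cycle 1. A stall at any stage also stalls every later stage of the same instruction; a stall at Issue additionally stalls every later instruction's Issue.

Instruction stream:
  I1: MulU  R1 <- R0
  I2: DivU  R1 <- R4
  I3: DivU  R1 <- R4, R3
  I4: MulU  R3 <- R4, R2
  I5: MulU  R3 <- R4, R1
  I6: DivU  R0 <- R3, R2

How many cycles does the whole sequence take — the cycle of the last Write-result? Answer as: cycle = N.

cycle 1: I1→MulU
cycle 2: I1 RO
cycle 5: I1 EX
cycle 6: I1 WR R1
cycle 7: I2→DivU
cycle 8: I2 RO
cycle 15: I2 EX
cycle 16: I2 WR R1
cycle 17: I3→DivU
cycle 18: I3 RO | I4→MulU
cycle 19: I4 RO
cycle 22: I4 EX
cycle 23: I4 WR R3
cycle 24: I5→MulU
cycle 25: I3 EX
cycle 26: I3 WR R1
cycle 27: I5 RO | I6→DivU
cycle 30: I5 EX
cycle 31: I5 WR R3
cycle 32: I6 RO
cycle 39: I6 EX
cycle 40: I6 WR R0

cycle = 40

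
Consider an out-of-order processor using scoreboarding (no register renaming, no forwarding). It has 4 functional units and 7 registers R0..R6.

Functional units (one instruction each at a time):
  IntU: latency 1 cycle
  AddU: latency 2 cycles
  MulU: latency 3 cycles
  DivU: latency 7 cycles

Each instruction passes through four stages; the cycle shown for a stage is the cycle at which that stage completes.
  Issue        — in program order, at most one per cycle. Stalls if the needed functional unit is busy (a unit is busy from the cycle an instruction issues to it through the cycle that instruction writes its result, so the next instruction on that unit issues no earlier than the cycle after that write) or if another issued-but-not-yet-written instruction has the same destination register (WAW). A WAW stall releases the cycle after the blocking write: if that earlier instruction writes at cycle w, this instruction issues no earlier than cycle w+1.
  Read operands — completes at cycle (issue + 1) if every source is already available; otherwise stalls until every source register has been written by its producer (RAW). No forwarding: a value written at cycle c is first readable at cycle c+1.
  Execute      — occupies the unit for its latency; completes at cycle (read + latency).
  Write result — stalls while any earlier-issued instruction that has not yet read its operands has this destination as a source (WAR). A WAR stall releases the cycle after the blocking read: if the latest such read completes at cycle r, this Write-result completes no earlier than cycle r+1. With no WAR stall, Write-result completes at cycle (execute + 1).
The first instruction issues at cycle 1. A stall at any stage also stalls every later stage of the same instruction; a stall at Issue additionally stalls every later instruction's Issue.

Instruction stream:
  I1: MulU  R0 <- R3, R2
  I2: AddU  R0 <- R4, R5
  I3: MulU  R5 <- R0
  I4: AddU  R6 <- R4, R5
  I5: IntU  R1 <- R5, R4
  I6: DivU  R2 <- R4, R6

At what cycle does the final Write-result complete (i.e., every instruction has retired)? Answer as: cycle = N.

[I1] 1/2/5/6
[I2] 7/8/10/11  (WAW R0: wait I1 write@6)
[I3] 8/12/15/16  (RAW R0: wait I2 write@11)
[I4] 12/17/19/20  (struct: AddU busy until I2 writes@11; RAW R5: wait I3 write@16)
[I5] 13/17/18/19  (RAW R5: wait I3 write@16)
[I6] 14/21/28/29  (RAW R6: wait I4 write@20)

cycle = 29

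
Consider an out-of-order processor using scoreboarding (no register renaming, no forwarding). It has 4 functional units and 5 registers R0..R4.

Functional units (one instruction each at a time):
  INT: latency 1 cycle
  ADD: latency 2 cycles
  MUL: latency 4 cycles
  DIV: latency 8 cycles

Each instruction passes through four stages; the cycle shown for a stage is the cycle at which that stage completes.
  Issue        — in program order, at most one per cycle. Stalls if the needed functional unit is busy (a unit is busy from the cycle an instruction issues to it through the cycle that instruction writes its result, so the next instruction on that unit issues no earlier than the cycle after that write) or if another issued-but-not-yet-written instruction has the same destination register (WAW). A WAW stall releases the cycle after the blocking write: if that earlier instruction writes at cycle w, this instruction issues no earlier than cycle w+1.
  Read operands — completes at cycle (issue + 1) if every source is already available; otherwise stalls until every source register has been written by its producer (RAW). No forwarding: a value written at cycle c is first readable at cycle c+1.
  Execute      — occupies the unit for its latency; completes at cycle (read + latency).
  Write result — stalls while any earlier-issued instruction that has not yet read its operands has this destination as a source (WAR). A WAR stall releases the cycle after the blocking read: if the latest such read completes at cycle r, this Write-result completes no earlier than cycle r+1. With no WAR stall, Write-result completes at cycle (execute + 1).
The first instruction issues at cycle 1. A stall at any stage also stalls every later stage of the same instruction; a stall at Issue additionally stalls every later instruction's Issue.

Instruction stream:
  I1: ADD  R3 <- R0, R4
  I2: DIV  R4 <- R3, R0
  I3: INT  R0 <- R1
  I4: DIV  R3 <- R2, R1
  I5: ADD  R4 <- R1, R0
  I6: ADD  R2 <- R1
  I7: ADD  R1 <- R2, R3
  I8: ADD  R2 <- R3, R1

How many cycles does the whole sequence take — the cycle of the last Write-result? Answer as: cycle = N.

1) issue 1, read 2, done 4, write 5
2) issue 2, read 6, done 14, write 15  <RAW R3: wait I1 write@5>
3) issue 3, read 4, done 5, write 7  <WAR R0: wait I2 read@6>
4) issue 16, read 17, done 25, write 26  <struct: DIV busy until I2 writes@15>
5) issue 17, read 18, done 20, write 21
6) issue 22, read 23, done 25, write 26  <struct: ADD busy until I5 writes@21>
7) issue 27, read 28, done 30, write 31  <struct: ADD busy until I6 writes@26>
8) issue 32, read 33, done 35, write 36  <struct: ADD busy until I7 writes@31>

cycle = 36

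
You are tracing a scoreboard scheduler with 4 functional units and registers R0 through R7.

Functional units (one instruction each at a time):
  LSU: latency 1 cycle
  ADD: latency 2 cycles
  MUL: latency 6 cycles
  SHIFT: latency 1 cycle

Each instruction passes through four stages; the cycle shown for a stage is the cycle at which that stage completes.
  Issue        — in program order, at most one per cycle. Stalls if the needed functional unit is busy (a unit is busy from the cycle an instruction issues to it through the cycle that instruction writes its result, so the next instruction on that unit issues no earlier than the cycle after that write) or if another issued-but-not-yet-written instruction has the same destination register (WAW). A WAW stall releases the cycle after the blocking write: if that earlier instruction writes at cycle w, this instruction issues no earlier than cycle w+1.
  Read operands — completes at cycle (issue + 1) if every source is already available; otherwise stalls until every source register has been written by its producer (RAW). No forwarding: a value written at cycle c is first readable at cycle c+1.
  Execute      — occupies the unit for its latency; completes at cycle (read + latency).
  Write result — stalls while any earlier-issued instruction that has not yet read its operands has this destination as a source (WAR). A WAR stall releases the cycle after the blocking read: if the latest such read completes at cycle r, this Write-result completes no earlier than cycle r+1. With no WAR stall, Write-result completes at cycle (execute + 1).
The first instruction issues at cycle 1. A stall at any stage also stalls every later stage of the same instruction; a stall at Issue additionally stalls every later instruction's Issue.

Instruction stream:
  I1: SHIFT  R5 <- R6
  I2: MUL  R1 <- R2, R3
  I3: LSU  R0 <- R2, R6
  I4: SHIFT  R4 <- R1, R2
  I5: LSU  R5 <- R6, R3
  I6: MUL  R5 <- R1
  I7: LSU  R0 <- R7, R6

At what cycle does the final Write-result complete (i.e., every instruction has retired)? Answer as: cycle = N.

cycle = 19

I1  is:1  ro:2  ex:3  wr:4
I2  is:2  ro:3  ex:9  wr:10
I3  is:3  ro:4  ex:5  wr:6
I4  is:5  ro:11  ex:12  wr:13  — struct: SHIFT busy until I1 writes@4, RAW R1: wait I2 write@10
I5  is:7  ro:8  ex:9  wr:10  — struct: LSU busy until I3 writes@6
I6  is:11  ro:12  ex:18  wr:19  — WAW R5: wait I5 write@10
I7  is:12  ro:13  ex:14  wr:15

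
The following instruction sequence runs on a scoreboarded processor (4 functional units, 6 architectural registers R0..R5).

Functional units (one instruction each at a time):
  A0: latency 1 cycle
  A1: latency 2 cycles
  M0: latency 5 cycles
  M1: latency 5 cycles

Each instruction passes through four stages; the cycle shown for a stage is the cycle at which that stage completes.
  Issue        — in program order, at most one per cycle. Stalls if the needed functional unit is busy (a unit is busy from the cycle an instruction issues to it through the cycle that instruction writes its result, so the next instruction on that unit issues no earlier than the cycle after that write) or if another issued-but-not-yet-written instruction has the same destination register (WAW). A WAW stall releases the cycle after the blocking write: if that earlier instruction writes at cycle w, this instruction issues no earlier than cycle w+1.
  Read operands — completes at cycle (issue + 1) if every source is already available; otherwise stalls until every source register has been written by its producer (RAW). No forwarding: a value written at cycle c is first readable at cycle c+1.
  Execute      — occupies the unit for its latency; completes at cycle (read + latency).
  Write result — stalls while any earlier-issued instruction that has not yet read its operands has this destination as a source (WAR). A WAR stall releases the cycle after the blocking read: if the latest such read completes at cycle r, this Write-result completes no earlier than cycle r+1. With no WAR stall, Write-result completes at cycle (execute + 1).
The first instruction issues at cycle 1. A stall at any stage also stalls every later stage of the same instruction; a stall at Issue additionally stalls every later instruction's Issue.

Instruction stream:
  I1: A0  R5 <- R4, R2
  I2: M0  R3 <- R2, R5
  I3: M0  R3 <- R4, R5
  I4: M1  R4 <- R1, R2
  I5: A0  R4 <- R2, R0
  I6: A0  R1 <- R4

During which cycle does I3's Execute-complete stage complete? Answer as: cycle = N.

cycle = 18

1) issue 1, read 2, done 3, write 4
2) issue 2, read 5, done 10, write 11  <RAW R5: wait I1 write@4>
3) issue 12, read 13, done 18, write 19  <struct: M0 busy until I2 writes@11>
4) issue 13, read 14, done 19, write 20
5) issue 21, read 22, done 23, write 24  <WAW R4: wait I4 write@20>
6) issue 25, read 26, done 27, write 28  <struct: A0 busy until I5 writes@24>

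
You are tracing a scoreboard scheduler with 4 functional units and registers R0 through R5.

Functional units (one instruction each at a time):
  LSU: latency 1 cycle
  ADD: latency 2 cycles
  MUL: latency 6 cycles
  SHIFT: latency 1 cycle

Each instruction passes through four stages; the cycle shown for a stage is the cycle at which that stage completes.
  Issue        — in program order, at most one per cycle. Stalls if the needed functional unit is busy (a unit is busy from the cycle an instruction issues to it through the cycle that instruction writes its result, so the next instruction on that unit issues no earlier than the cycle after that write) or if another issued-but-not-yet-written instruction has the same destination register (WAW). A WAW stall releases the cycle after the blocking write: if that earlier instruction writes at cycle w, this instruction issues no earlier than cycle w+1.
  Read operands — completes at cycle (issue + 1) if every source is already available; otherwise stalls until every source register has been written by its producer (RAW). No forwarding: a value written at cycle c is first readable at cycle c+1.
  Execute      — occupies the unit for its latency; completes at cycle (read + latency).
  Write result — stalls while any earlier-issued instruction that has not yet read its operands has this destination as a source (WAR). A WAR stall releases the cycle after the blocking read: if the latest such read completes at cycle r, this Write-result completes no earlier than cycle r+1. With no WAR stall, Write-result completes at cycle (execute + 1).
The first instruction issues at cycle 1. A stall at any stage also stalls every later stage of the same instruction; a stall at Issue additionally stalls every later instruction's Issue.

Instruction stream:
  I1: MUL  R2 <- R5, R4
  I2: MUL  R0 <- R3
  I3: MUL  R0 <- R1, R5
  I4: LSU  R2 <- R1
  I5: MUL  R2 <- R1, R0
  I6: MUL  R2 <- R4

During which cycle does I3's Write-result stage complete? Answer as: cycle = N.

cycle = 27

  I1 | 1 | 2 | 8 | 9
  I2 | 10 | 11 | 17 | 18   struct: MUL busy until I1 writes@9
  I3 | 19 | 20 | 26 | 27   struct: MUL busy until I2 writes@18
  I4 | 20 | 21 | 22 | 23
  I5 | 28 | 29 | 35 | 36   struct: MUL busy until I3 writes@27
  I6 | 37 | 38 | 44 | 45   struct: MUL busy until I5 writes@36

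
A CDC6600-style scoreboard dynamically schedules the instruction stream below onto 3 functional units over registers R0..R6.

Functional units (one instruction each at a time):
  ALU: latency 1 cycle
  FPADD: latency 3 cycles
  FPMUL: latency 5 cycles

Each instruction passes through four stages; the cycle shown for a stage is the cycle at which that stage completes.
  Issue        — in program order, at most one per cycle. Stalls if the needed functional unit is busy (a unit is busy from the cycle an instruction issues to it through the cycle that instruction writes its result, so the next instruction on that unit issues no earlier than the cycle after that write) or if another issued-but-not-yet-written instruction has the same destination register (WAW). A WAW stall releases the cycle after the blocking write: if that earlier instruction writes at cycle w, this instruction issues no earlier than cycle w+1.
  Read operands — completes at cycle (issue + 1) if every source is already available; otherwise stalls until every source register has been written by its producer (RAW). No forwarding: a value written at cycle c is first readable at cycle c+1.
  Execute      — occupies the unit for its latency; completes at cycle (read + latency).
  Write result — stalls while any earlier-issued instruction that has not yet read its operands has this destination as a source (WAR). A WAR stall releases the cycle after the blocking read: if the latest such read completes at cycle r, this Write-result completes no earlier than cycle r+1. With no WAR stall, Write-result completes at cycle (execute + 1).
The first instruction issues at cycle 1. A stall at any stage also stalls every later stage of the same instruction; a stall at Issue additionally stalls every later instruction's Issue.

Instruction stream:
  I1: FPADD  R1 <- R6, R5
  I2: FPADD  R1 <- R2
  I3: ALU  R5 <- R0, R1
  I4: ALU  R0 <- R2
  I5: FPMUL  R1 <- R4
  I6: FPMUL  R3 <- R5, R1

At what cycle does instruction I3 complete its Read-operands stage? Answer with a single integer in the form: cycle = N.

cycle = 13

  I1 | 1 | 2 | 5 | 6
  I2 | 7 | 8 | 11 | 12   struct: FPADD busy until I1 writes@6
  I3 | 8 | 13 | 14 | 15   RAW R1: wait I2 write@12
  I4 | 16 | 17 | 18 | 19   struct: ALU busy until I3 writes@15
  I5 | 17 | 18 | 23 | 24
  I6 | 25 | 26 | 31 | 32   struct: FPMUL busy until I5 writes@24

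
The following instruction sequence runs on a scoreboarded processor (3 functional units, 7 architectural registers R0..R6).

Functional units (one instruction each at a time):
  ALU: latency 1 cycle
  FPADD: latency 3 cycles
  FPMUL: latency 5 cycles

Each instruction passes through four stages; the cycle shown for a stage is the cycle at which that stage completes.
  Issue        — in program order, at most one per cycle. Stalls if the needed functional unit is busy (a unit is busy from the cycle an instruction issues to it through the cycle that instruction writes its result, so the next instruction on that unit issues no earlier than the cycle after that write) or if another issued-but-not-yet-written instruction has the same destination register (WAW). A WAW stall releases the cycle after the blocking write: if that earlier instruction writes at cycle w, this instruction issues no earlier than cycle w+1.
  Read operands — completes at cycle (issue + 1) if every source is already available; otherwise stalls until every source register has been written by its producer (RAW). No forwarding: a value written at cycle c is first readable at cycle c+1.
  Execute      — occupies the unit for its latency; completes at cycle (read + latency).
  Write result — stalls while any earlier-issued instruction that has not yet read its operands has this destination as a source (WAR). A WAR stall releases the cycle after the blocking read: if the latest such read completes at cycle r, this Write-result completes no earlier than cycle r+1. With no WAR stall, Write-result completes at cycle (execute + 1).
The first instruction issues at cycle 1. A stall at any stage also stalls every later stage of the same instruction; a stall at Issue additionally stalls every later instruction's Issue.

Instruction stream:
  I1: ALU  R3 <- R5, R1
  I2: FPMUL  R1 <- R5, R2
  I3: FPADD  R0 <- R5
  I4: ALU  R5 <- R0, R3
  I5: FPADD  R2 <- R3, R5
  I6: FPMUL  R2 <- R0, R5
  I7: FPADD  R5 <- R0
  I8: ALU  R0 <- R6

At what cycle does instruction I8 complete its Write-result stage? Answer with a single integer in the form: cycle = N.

1) issue 1, read 2, done 3, write 4
2) issue 2, read 3, done 8, write 9
3) issue 3, read 4, done 7, write 8
4) issue 5, read 9, done 10, write 11  <struct: ALU busy until I1 writes@4 / RAW R0: wait I3 write@8>
5) issue 9, read 12, done 15, write 16  <struct: FPADD busy until I3 writes@8 / RAW R5: wait I4 write@11>
6) issue 17, read 18, done 23, write 24  <WAW R2: wait I5 write@16>
7) issue 18, read 19, done 22, write 23
8) issue 19, read 20, done 21, write 22

cycle = 22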